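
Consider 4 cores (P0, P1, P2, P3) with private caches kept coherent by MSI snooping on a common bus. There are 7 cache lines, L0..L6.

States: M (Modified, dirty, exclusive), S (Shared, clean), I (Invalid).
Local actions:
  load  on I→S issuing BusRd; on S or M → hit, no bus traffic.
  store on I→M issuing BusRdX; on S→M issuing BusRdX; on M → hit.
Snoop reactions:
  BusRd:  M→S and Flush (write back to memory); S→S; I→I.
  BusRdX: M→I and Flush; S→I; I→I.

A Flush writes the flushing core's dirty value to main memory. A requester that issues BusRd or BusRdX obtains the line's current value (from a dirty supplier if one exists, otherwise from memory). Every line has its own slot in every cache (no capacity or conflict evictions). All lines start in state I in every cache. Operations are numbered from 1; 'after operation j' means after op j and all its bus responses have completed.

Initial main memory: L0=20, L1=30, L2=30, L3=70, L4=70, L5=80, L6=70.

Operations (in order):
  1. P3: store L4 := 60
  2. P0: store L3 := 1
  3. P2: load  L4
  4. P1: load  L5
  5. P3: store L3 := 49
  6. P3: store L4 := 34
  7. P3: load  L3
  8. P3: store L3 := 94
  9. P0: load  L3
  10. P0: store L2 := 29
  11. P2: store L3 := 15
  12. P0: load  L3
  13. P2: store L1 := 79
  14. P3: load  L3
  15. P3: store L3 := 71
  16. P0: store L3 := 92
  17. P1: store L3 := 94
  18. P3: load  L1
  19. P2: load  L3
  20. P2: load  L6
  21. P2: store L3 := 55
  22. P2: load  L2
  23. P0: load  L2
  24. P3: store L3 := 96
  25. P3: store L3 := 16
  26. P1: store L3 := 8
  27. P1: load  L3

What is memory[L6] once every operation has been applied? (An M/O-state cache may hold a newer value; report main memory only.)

memory[L6] = 70

[1] P3: store L4 := 60 | P0:I, P1:I, P2:I, P3:M(60) | bus: BusRdX
[2] P0: store L3 := 1 | P0:M(1), P1:I, P2:I, P3:I | bus: BusRdX
[3] P2: load  L4 | P0:I, P1:I, P2:S(60), P3:S(60) | bus: BusRd,Flush
[4] P1: load  L5 | P0:I, P1:S(80), P2:I, P3:I | bus: BusRd
[5] P3: store L3 := 49 | P0:I, P1:I, P2:I, P3:M(49) | bus: BusRdX,Flush
[6] P3: store L4 := 34 | P0:I, P1:I, P2:I, P3:M(34) | bus: BusRdX
[7] P3: load  L3 | P0:I, P1:I, P2:I, P3:M(49) | bus: none
[8] P3: store L3 := 94 | P0:I, P1:I, P2:I, P3:M(94) | bus: none
[9] P0: load  L3 | P0:S(94), P1:I, P2:I, P3:S(94) | bus: BusRd,Flush
[10] P0: store L2 := 29 | P0:M(29), P1:I, P2:I, P3:I | bus: BusRdX
[11] P2: store L3 := 15 | P0:I, P1:I, P2:M(15), P3:I | bus: BusRdX
[12] P0: load  L3 | P0:S(15), P1:I, P2:S(15), P3:I | bus: BusRd,Flush
[13] P2: store L1 := 79 | P0:I, P1:I, P2:M(79), P3:I | bus: BusRdX
[14] P3: load  L3 | P0:S(15), P1:I, P2:S(15), P3:S(15) | bus: BusRd
[15] P3: store L3 := 71 | P0:I, P1:I, P2:I, P3:M(71) | bus: BusRdX
[16] P0: store L3 := 92 | P0:M(92), P1:I, P2:I, P3:I | bus: BusRdX,Flush
[17] P1: store L3 := 94 | P0:I, P1:M(94), P2:I, P3:I | bus: BusRdX,Flush
[18] P3: load  L1 | P0:I, P1:I, P2:S(79), P3:S(79) | bus: BusRd,Flush
[19] P2: load  L3 | P0:I, P1:S(94), P2:S(94), P3:I | bus: BusRd,Flush
[20] P2: load  L6 | P0:I, P1:I, P2:S(70), P3:I | bus: BusRd
[21] P2: store L3 := 55 | P0:I, P1:I, P2:M(55), P3:I | bus: BusRdX
[22] P2: load  L2 | P0:S(29), P1:I, P2:S(29), P3:I | bus: BusRd,Flush
[23] P0: load  L2 | P0:S(29), P1:I, P2:S(29), P3:I | bus: none
[24] P3: store L3 := 96 | P0:I, P1:I, P2:I, P3:M(96) | bus: BusRdX,Flush
[25] P3: store L3 := 16 | P0:I, P1:I, P2:I, P3:M(16) | bus: none
[26] P1: store L3 := 8 | P0:I, P1:M(8), P2:I, P3:I | bus: BusRdX,Flush
[27] P1: load  L3 | P0:I, P1:M(8), P2:I, P3:I | bus: none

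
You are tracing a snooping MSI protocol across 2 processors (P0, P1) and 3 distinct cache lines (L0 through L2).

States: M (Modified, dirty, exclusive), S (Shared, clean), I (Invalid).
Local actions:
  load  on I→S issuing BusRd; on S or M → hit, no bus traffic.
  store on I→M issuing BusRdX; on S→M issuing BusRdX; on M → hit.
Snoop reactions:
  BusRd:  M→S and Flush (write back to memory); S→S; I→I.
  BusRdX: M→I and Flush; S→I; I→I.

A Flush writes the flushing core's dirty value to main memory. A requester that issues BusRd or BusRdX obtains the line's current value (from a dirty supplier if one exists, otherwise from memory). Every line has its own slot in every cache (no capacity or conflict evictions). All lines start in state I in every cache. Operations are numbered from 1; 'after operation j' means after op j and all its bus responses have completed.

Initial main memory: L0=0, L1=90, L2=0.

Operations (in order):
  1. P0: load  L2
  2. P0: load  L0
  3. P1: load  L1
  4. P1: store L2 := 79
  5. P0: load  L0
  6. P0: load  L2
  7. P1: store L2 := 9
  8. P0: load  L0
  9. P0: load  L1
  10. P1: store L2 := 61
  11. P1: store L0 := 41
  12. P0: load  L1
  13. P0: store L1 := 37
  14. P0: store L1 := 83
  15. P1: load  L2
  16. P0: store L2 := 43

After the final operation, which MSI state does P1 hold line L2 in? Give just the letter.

  op1 P0: load  L2 → S/I on L2; bus BusRd; mem=0
  op2 P0: load  L0 → S/I on L0; bus BusRd; mem=0
  op3 P1: load  L1 → I/S on L1; bus BusRd; mem=90
  op4 P1: store L2 := 79 → I/M on L2; bus BusRdX; mem=0
  op5 P0: load  L0 → S/I on L0; bus (none); mem=0
  op6 P0: load  L2 → S/S on L2; bus BusRd Flush; mem=79
  op7 P1: store L2 := 9 → I/M on L2; bus BusRdX; mem=79
  op8 P0: load  L0 → S/I on L0; bus (none); mem=0
  op9 P0: load  L1 → S/S on L1; bus BusRd; mem=90
  op10 P1: store L2 := 61 → I/M on L2; bus (none); mem=79
  op11 P1: store L0 := 41 → I/M on L0; bus BusRdX; mem=0
  op12 P0: load  L1 → S/S on L1; bus (none); mem=90
  op13 P0: store L1 := 37 → M/I on L1; bus BusRdX; mem=90
  op14 P0: store L1 := 83 → M/I on L1; bus (none); mem=90
  op15 P1: load  L2 → I/M on L2; bus (none); mem=79
  op16 P0: store L2 := 43 → M/I on L2; bus BusRdX Flush; mem=61

state = I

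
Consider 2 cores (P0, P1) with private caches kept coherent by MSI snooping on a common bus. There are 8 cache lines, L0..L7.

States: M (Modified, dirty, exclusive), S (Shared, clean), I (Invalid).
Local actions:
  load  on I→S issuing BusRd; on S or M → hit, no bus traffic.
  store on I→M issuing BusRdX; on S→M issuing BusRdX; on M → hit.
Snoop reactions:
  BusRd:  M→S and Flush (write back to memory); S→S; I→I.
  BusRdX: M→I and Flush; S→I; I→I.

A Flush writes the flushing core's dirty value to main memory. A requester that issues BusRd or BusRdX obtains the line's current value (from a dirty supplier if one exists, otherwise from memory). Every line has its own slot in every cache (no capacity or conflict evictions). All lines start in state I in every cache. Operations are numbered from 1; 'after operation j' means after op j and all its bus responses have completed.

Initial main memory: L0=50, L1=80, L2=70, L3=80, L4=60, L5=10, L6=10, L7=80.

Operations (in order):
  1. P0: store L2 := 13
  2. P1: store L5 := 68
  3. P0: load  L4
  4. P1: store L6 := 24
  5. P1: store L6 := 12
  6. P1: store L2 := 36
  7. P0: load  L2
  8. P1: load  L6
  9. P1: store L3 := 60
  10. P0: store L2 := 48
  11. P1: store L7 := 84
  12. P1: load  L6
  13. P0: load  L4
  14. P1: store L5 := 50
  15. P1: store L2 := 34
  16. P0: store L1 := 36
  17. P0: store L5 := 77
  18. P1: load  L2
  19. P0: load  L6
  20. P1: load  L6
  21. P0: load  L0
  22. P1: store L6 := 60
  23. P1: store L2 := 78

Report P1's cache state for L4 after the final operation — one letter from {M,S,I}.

step 1: P0: store L2 := 13  ⟶  MI  (L2)  txn=BusRdX  M[L2]=70
step 2: P1: store L5 := 68  ⟶  IM  (L5)  txn=BusRdX  M[L5]=10
step 3: P0: load  L4  ⟶  SI  (L4)  txn=BusRd  M[L4]=60
step 4: P1: store L6 := 24  ⟶  IM  (L6)  txn=BusRdX  M[L6]=10
step 5: P1: store L6 := 12  ⟶  IM  (L6)  txn=∅  M[L6]=10
step 6: P1: store L2 := 36  ⟶  IM  (L2)  txn=BusRdX+Flush  M[L2]=13
step 7: P0: load  L2  ⟶  SS  (L2)  txn=BusRd+Flush  M[L2]=36
step 8: P1: load  L6  ⟶  IM  (L6)  txn=∅  M[L6]=10
step 9: P1: store L3 := 60  ⟶  IM  (L3)  txn=BusRdX  M[L3]=80
step 10: P0: store L2 := 48  ⟶  MI  (L2)  txn=BusRdX  M[L2]=36
step 11: P1: store L7 := 84  ⟶  IM  (L7)  txn=BusRdX  M[L7]=80
step 12: P1: load  L6  ⟶  IM  (L6)  txn=∅  M[L6]=10
step 13: P0: load  L4  ⟶  SI  (L4)  txn=∅  M[L4]=60
step 14: P1: store L5 := 50  ⟶  IM  (L5)  txn=∅  M[L5]=10
step 15: P1: store L2 := 34  ⟶  IM  (L2)  txn=BusRdX+Flush  M[L2]=48
step 16: P0: store L1 := 36  ⟶  MI  (L1)  txn=BusRdX  M[L1]=80
step 17: P0: store L5 := 77  ⟶  MI  (L5)  txn=BusRdX+Flush  M[L5]=50
step 18: P1: load  L2  ⟶  IM  (L2)  txn=∅  M[L2]=48
step 19: P0: load  L6  ⟶  SS  (L6)  txn=BusRd+Flush  M[L6]=12
step 20: P1: load  L6  ⟶  SS  (L6)  txn=∅  M[L6]=12
step 21: P0: load  L0  ⟶  SI  (L0)  txn=BusRd  M[L0]=50
step 22: P1: store L6 := 60  ⟶  IM  (L6)  txn=BusRdX  M[L6]=12
step 23: P1: store L2 := 78  ⟶  IM  (L2)  txn=∅  M[L2]=48

state = I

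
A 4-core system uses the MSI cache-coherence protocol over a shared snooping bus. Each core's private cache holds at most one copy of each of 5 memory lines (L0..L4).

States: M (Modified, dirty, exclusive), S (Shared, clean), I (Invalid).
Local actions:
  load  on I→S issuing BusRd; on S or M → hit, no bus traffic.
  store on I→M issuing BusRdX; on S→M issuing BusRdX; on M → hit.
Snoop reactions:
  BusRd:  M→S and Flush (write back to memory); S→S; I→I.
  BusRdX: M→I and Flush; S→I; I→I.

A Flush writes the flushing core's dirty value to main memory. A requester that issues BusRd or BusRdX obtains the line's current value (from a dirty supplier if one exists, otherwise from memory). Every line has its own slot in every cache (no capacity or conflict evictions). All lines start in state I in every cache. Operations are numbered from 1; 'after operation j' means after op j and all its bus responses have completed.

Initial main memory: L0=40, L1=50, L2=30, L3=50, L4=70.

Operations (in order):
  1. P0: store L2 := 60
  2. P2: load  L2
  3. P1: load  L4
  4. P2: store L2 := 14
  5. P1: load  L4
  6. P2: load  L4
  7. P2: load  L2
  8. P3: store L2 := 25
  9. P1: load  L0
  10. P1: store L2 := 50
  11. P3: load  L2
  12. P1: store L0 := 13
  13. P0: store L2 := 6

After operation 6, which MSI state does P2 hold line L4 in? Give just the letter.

step 1: P0: store L2 := 60  ⟶  MIII  (L2)  txn=BusRdX  M[L2]=30
step 2: P2: load  L2  ⟶  SISI  (L2)  txn=BusRd+Flush  M[L2]=60
step 3: P1: load  L4  ⟶  ISII  (L4)  txn=BusRd  M[L4]=70
step 4: P2: store L2 := 14  ⟶  IIMI  (L2)  txn=BusRdX  M[L2]=60
step 5: P1: load  L4  ⟶  ISII  (L4)  txn=∅  M[L4]=70
step 6: P2: load  L4  ⟶  ISSI  (L4)  txn=BusRd  M[L4]=70
step 7: P2: load  L2  ⟶  IIMI  (L2)  txn=∅  M[L2]=60
step 8: P3: store L2 := 25  ⟶  IIIM  (L2)  txn=BusRdX+Flush  M[L2]=14
step 9: P1: load  L0  ⟶  ISII  (L0)  txn=BusRd  M[L0]=40
step 10: P1: store L2 := 50  ⟶  IMII  (L2)  txn=BusRdX+Flush  M[L2]=25
step 11: P3: load  L2  ⟶  ISIS  (L2)  txn=BusRd+Flush  M[L2]=50
step 12: P1: store L0 := 13  ⟶  IMII  (L0)  txn=BusRdX  M[L0]=40
step 13: P0: store L2 := 6  ⟶  MIII  (L2)  txn=BusRdX  M[L2]=50

state = S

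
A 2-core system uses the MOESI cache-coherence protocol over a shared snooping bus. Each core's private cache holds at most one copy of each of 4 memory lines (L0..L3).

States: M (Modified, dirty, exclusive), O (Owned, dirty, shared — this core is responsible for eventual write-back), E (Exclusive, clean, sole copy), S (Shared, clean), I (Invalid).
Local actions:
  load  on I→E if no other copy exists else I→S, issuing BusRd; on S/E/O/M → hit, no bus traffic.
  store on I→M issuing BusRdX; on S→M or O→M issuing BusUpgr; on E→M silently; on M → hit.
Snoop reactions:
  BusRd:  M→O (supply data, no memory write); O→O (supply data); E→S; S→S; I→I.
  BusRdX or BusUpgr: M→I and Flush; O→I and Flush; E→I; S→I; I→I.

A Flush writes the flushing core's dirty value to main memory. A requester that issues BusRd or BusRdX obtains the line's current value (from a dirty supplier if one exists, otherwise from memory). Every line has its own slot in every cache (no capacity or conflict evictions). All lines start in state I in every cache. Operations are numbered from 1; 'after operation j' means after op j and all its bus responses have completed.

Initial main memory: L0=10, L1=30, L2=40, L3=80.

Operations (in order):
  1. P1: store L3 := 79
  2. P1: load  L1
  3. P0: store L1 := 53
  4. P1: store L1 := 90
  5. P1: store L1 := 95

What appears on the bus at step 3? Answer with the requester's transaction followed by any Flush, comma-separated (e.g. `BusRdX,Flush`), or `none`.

  op1 P1: store L3 := 79 → I/M on L3; bus BusRdX; mem=80
  op2 P1: load  L1 → I/E on L1; bus BusRd; mem=30
  op3 P0: store L1 := 53 → M/I on L1; bus BusRdX; mem=30
  op4 P1: store L1 := 90 → I/M on L1; bus BusRdX Flush; mem=53
  op5 P1: store L1 := 95 → I/M on L1; bus (none); mem=53

bus = BusRdX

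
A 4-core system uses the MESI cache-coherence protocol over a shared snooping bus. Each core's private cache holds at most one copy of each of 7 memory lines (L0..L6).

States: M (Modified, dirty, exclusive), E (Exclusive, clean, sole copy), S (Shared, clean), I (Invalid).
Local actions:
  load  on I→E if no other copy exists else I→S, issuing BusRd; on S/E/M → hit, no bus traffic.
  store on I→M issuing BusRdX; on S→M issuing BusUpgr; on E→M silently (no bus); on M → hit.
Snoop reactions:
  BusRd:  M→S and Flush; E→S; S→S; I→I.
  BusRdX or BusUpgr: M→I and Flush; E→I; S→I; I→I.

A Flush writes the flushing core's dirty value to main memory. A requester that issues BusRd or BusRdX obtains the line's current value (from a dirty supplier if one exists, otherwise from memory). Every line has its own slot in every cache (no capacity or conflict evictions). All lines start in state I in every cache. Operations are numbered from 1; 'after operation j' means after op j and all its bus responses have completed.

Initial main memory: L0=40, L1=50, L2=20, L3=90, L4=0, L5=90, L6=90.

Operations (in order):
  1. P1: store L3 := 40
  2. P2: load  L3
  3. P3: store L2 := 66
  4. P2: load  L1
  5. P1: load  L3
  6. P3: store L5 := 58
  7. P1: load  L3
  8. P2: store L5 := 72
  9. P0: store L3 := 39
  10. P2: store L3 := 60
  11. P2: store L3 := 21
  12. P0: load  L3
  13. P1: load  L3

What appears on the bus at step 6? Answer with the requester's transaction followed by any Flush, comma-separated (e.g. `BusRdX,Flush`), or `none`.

bus = BusRdX

1. P1: store L3 := 40  bus=[BusRdX]  L3: P0=I P1=M P2=I P3=I  mem[L3]=90
2. P2: load  L3  bus=[BusRd,Flush]  L3: P0=I P1=S P2=S P3=I  mem[L3]=40
3. P3: store L2 := 66  bus=[BusRdX]  L2: P0=I P1=I P2=I P3=M  mem[L2]=20
4. P2: load  L1  bus=[BusRd]  L1: P0=I P1=I P2=E P3=I  mem[L1]=50
5. P1: load  L3  bus=[-]  L3: P0=I P1=S P2=S P3=I  mem[L3]=40
6. P3: store L5 := 58  bus=[BusRdX]  L5: P0=I P1=I P2=I P3=M  mem[L5]=90
7. P1: load  L3  bus=[-]  L3: P0=I P1=S P2=S P3=I  mem[L3]=40
8. P2: store L5 := 72  bus=[BusRdX,Flush]  L5: P0=I P1=I P2=M P3=I  mem[L5]=58
9. P0: store L3 := 39  bus=[BusRdX]  L3: P0=M P1=I P2=I P3=I  mem[L3]=40
10. P2: store L3 := 60  bus=[BusRdX,Flush]  L3: P0=I P1=I P2=M P3=I  mem[L3]=39
11. P2: store L3 := 21  bus=[-]  L3: P0=I P1=I P2=M P3=I  mem[L3]=39
12. P0: load  L3  bus=[BusRd,Flush]  L3: P0=S P1=I P2=S P3=I  mem[L3]=21
13. P1: load  L3  bus=[BusRd]  L3: P0=S P1=S P2=S P3=I  mem[L3]=21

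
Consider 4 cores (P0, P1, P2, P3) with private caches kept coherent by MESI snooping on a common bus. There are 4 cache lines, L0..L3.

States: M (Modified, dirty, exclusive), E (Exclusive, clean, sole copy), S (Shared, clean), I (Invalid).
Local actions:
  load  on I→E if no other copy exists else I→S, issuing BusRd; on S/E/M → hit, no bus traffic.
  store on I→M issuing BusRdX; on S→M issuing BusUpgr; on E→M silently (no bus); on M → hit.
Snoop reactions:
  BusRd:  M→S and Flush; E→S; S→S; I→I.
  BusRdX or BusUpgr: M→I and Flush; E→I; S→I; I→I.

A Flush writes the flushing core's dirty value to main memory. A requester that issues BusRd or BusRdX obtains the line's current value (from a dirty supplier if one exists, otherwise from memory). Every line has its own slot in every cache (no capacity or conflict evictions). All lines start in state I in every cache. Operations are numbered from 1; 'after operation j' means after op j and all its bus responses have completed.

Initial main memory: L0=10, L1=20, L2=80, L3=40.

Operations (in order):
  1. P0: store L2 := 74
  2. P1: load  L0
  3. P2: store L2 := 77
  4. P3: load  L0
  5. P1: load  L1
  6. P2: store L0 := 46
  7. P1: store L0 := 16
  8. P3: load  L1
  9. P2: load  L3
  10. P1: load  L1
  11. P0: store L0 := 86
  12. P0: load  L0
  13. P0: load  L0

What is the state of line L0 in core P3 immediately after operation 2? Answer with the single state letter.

state = I

step 1: P0: store L2 := 74  ⟶  MIII  (L2)  txn=BusRdX  M[L2]=80
step 2: P1: load  L0  ⟶  IEII  (L0)  txn=BusRd  M[L0]=10
step 3: P2: store L2 := 77  ⟶  IIMI  (L2)  txn=BusRdX+Flush  M[L2]=74
step 4: P3: load  L0  ⟶  ISIS  (L0)  txn=BusRd  M[L0]=10
step 5: P1: load  L1  ⟶  IEII  (L1)  txn=BusRd  M[L1]=20
step 6: P2: store L0 := 46  ⟶  IIMI  (L0)  txn=BusRdX  M[L0]=10
step 7: P1: store L0 := 16  ⟶  IMII  (L0)  txn=BusRdX+Flush  M[L0]=46
step 8: P3: load  L1  ⟶  ISIS  (L1)  txn=BusRd  M[L1]=20
step 9: P2: load  L3  ⟶  IIEI  (L3)  txn=BusRd  M[L3]=40
step 10: P1: load  L1  ⟶  ISIS  (L1)  txn=∅  M[L1]=20
step 11: P0: store L0 := 86  ⟶  MIII  (L0)  txn=BusRdX+Flush  M[L0]=16
step 12: P0: load  L0  ⟶  MIII  (L0)  txn=∅  M[L0]=16
step 13: P0: load  L0  ⟶  MIII  (L0)  txn=∅  M[L0]=16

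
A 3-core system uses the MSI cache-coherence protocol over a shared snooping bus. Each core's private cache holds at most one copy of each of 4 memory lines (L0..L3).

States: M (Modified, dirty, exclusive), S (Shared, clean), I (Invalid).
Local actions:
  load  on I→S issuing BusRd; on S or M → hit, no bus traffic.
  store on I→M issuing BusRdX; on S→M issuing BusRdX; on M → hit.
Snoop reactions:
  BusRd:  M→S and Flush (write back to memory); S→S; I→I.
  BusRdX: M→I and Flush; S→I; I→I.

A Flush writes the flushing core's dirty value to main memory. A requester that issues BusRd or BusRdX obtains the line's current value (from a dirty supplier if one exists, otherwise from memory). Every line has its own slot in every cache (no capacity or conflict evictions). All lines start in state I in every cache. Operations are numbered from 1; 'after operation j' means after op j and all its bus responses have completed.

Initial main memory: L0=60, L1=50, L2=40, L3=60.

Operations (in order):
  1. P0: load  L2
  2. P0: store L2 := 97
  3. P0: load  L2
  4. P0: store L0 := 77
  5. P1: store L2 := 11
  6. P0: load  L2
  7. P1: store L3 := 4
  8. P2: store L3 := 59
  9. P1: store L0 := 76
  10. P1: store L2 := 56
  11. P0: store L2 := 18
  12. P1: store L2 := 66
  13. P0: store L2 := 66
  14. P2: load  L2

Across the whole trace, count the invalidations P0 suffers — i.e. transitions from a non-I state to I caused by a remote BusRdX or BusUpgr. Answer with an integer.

invalidations = 4

1. P0: load  L2  bus=[BusRd]  L2: P0=S P1=I P2=I  mem[L2]=40
2. P0: store L2 := 97  bus=[BusRdX]  L2: P0=M P1=I P2=I  mem[L2]=40
3. P0: load  L2  bus=[-]  L2: P0=M P1=I P2=I  mem[L2]=40
4. P0: store L0 := 77  bus=[BusRdX]  L0: P0=M P1=I P2=I  mem[L0]=60
5. P1: store L2 := 11  bus=[BusRdX,Flush]  L2: P0=I P1=M P2=I  mem[L2]=97
6. P0: load  L2  bus=[BusRd,Flush]  L2: P0=S P1=S P2=I  mem[L2]=11
7. P1: store L3 := 4  bus=[BusRdX]  L3: P0=I P1=M P2=I  mem[L3]=60
8. P2: store L3 := 59  bus=[BusRdX,Flush]  L3: P0=I P1=I P2=M  mem[L3]=4
9. P1: store L0 := 76  bus=[BusRdX,Flush]  L0: P0=I P1=M P2=I  mem[L0]=77
10. P1: store L2 := 56  bus=[BusRdX]  L2: P0=I P1=M P2=I  mem[L2]=11
11. P0: store L2 := 18  bus=[BusRdX,Flush]  L2: P0=M P1=I P2=I  mem[L2]=56
12. P1: store L2 := 66  bus=[BusRdX,Flush]  L2: P0=I P1=M P2=I  mem[L2]=18
13. P0: store L2 := 66  bus=[BusRdX,Flush]  L2: P0=M P1=I P2=I  mem[L2]=66
14. P2: load  L2  bus=[BusRd,Flush]  L2: P0=S P1=I P2=S  mem[L2]=66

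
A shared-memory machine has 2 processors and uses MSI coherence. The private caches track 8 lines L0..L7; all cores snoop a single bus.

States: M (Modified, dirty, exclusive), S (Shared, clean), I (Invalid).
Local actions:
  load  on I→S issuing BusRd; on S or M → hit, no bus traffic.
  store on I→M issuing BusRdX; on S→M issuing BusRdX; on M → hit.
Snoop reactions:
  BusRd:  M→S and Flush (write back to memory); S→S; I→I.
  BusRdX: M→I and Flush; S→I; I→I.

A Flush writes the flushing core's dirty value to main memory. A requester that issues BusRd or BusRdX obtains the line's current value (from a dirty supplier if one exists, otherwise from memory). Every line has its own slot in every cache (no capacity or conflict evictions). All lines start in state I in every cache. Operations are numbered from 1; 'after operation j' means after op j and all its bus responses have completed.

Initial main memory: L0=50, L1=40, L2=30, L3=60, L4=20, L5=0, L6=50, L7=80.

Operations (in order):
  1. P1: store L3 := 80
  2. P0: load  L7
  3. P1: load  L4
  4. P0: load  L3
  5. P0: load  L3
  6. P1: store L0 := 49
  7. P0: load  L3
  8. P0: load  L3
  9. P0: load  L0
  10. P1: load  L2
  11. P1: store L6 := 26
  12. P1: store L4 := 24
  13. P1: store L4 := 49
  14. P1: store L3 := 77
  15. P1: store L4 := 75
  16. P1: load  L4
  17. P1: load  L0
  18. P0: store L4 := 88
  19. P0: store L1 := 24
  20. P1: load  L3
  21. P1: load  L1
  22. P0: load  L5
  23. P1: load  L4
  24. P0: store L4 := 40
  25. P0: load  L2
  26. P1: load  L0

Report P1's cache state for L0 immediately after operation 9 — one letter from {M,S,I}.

1. P1: store L3 := 80  bus=[BusRdX]  L3: P0=I P1=M  mem[L3]=60
2. P0: load  L7  bus=[BusRd]  L7: P0=S P1=I  mem[L7]=80
3. P1: load  L4  bus=[BusRd]  L4: P0=I P1=S  mem[L4]=20
4. P0: load  L3  bus=[BusRd,Flush]  L3: P0=S P1=S  mem[L3]=80
5. P0: load  L3  bus=[-]  L3: P0=S P1=S  mem[L3]=80
6. P1: store L0 := 49  bus=[BusRdX]  L0: P0=I P1=M  mem[L0]=50
7. P0: load  L3  bus=[-]  L3: P0=S P1=S  mem[L3]=80
8. P0: load  L3  bus=[-]  L3: P0=S P1=S  mem[L3]=80
9. P0: load  L0  bus=[BusRd,Flush]  L0: P0=S P1=S  mem[L0]=49
10. P1: load  L2  bus=[BusRd]  L2: P0=I P1=S  mem[L2]=30
11. P1: store L6 := 26  bus=[BusRdX]  L6: P0=I P1=M  mem[L6]=50
12. P1: store L4 := 24  bus=[BusRdX]  L4: P0=I P1=M  mem[L4]=20
13. P1: store L4 := 49  bus=[-]  L4: P0=I P1=M  mem[L4]=20
14. P1: store L3 := 77  bus=[BusRdX]  L3: P0=I P1=M  mem[L3]=80
15. P1: store L4 := 75  bus=[-]  L4: P0=I P1=M  mem[L4]=20
16. P1: load  L4  bus=[-]  L4: P0=I P1=M  mem[L4]=20
17. P1: load  L0  bus=[-]  L0: P0=S P1=S  mem[L0]=49
18. P0: store L4 := 88  bus=[BusRdX,Flush]  L4: P0=M P1=I  mem[L4]=75
19. P0: store L1 := 24  bus=[BusRdX]  L1: P0=M P1=I  mem[L1]=40
20. P1: load  L3  bus=[-]  L3: P0=I P1=M  mem[L3]=80
21. P1: load  L1  bus=[BusRd,Flush]  L1: P0=S P1=S  mem[L1]=24
22. P0: load  L5  bus=[BusRd]  L5: P0=S P1=I  mem[L5]=0
23. P1: load  L4  bus=[BusRd,Flush]  L4: P0=S P1=S  mem[L4]=88
24. P0: store L4 := 40  bus=[BusRdX]  L4: P0=M P1=I  mem[L4]=88
25. P0: load  L2  bus=[BusRd]  L2: P0=S P1=S  mem[L2]=30
26. P1: load  L0  bus=[-]  L0: P0=S P1=S  mem[L0]=49

state = S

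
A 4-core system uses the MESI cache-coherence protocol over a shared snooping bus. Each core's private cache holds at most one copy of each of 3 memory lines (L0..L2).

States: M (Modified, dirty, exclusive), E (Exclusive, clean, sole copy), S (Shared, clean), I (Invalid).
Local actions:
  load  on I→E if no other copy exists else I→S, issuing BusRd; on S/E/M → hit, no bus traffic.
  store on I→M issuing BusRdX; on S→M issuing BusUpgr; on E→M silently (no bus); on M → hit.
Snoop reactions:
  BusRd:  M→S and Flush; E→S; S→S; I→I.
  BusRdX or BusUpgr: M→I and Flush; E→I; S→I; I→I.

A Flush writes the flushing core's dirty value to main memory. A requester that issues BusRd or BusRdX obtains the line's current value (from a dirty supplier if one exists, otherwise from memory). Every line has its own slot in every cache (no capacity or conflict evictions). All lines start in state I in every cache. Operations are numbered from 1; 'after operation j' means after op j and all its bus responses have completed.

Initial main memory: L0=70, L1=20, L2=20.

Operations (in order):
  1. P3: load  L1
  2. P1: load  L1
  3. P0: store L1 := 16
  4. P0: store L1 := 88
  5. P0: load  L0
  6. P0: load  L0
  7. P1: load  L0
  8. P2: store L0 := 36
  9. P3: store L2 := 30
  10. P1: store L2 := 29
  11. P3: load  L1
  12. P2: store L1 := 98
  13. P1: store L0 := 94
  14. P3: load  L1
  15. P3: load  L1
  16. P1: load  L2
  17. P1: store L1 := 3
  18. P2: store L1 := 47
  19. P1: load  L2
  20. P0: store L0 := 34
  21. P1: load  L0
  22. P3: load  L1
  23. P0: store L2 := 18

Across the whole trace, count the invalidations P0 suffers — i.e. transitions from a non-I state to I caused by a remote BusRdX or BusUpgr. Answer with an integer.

invalidations = 2

step 1: P3: load  L1  ⟶  IIIE  (L1)  txn=BusRd  M[L1]=20
step 2: P1: load  L1  ⟶  ISIS  (L1)  txn=BusRd  M[L1]=20
step 3: P0: store L1 := 16  ⟶  MIII  (L1)  txn=BusRdX  M[L1]=20
step 4: P0: store L1 := 88  ⟶  MIII  (L1)  txn=∅  M[L1]=20
step 5: P0: load  L0  ⟶  EIII  (L0)  txn=BusRd  M[L0]=70
step 6: P0: load  L0  ⟶  EIII  (L0)  txn=∅  M[L0]=70
step 7: P1: load  L0  ⟶  SSII  (L0)  txn=BusRd  M[L0]=70
step 8: P2: store L0 := 36  ⟶  IIMI  (L0)  txn=BusRdX  M[L0]=70
step 9: P3: store L2 := 30  ⟶  IIIM  (L2)  txn=BusRdX  M[L2]=20
step 10: P1: store L2 := 29  ⟶  IMII  (L2)  txn=BusRdX+Flush  M[L2]=30
step 11: P3: load  L1  ⟶  SIIS  (L1)  txn=BusRd+Flush  M[L1]=88
step 12: P2: store L1 := 98  ⟶  IIMI  (L1)  txn=BusRdX  M[L1]=88
step 13: P1: store L0 := 94  ⟶  IMII  (L0)  txn=BusRdX+Flush  M[L0]=36
step 14: P3: load  L1  ⟶  IISS  (L1)  txn=BusRd+Flush  M[L1]=98
step 15: P3: load  L1  ⟶  IISS  (L1)  txn=∅  M[L1]=98
step 16: P1: load  L2  ⟶  IMII  (L2)  txn=∅  M[L2]=30
step 17: P1: store L1 := 3  ⟶  IMII  (L1)  txn=BusRdX  M[L1]=98
step 18: P2: store L1 := 47  ⟶  IIMI  (L1)  txn=BusRdX+Flush  M[L1]=3
step 19: P1: load  L2  ⟶  IMII  (L2)  txn=∅  M[L2]=30
step 20: P0: store L0 := 34  ⟶  MIII  (L0)  txn=BusRdX+Flush  M[L0]=94
step 21: P1: load  L0  ⟶  SSII  (L0)  txn=BusRd+Flush  M[L0]=34
step 22: P3: load  L1  ⟶  IISS  (L1)  txn=BusRd+Flush  M[L1]=47
step 23: P0: store L2 := 18  ⟶  MIII  (L2)  txn=BusRdX+Flush  M[L2]=29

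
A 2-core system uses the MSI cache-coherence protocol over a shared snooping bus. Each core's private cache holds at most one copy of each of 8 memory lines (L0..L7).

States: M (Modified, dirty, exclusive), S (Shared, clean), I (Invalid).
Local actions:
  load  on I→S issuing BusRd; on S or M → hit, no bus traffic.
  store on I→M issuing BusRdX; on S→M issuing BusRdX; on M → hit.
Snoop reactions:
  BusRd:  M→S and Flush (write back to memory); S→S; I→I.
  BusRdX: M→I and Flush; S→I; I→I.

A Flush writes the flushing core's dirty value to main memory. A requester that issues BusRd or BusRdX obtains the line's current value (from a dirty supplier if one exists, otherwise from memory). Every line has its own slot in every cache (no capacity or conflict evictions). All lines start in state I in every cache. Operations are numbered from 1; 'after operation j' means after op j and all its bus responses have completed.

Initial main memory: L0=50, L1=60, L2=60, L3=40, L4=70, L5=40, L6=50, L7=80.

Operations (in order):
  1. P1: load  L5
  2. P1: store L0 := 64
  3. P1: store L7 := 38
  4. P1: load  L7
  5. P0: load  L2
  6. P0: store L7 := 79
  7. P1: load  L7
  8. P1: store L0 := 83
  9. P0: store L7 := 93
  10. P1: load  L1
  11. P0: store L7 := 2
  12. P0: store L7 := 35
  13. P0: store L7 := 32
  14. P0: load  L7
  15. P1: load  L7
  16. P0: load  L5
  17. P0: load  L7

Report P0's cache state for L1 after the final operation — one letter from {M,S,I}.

state = I

step 1: P1: load  L5  ⟶  IS  (L5)  txn=BusRd  M[L5]=40
step 2: P1: store L0 := 64  ⟶  IM  (L0)  txn=BusRdX  M[L0]=50
step 3: P1: store L7 := 38  ⟶  IM  (L7)  txn=BusRdX  M[L7]=80
step 4: P1: load  L7  ⟶  IM  (L7)  txn=∅  M[L7]=80
step 5: P0: load  L2  ⟶  SI  (L2)  txn=BusRd  M[L2]=60
step 6: P0: store L7 := 79  ⟶  MI  (L7)  txn=BusRdX+Flush  M[L7]=38
step 7: P1: load  L7  ⟶  SS  (L7)  txn=BusRd+Flush  M[L7]=79
step 8: P1: store L0 := 83  ⟶  IM  (L0)  txn=∅  M[L0]=50
step 9: P0: store L7 := 93  ⟶  MI  (L7)  txn=BusRdX  M[L7]=79
step 10: P1: load  L1  ⟶  IS  (L1)  txn=BusRd  M[L1]=60
step 11: P0: store L7 := 2  ⟶  MI  (L7)  txn=∅  M[L7]=79
step 12: P0: store L7 := 35  ⟶  MI  (L7)  txn=∅  M[L7]=79
step 13: P0: store L7 := 32  ⟶  MI  (L7)  txn=∅  M[L7]=79
step 14: P0: load  L7  ⟶  MI  (L7)  txn=∅  M[L7]=79
step 15: P1: load  L7  ⟶  SS  (L7)  txn=BusRd+Flush  M[L7]=32
step 16: P0: load  L5  ⟶  SS  (L5)  txn=BusRd  M[L5]=40
step 17: P0: load  L7  ⟶  SS  (L7)  txn=∅  M[L7]=32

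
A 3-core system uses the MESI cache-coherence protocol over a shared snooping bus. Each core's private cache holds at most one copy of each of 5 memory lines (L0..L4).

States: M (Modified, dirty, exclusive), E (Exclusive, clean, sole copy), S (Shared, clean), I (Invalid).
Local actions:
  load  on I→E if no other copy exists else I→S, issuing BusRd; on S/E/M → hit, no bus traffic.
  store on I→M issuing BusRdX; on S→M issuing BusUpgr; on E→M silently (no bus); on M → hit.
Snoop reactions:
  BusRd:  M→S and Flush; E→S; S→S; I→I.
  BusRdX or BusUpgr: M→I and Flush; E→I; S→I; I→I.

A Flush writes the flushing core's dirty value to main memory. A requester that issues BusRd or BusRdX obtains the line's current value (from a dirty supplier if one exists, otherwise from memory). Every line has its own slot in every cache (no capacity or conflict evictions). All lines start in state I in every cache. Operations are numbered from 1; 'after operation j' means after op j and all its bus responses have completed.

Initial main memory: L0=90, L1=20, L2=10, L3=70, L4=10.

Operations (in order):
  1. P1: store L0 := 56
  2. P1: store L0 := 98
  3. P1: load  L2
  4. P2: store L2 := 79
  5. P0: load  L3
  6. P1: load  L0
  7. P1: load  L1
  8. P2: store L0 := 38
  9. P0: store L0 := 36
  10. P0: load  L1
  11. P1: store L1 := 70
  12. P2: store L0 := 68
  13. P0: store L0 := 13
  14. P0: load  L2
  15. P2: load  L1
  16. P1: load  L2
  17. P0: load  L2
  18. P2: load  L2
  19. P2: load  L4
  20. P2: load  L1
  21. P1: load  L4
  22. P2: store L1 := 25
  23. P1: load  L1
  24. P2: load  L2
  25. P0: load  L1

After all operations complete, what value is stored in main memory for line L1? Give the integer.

memory[L1] = 25

step 1: P1: store L0 := 56  ⟶  IMI  (L0)  txn=BusRdX  M[L0]=90
step 2: P1: store L0 := 98  ⟶  IMI  (L0)  txn=∅  M[L0]=90
step 3: P1: load  L2  ⟶  IEI  (L2)  txn=BusRd  M[L2]=10
step 4: P2: store L2 := 79  ⟶  IIM  (L2)  txn=BusRdX  M[L2]=10
step 5: P0: load  L3  ⟶  EII  (L3)  txn=BusRd  M[L3]=70
step 6: P1: load  L0  ⟶  IMI  (L0)  txn=∅  M[L0]=90
step 7: P1: load  L1  ⟶  IEI  (L1)  txn=BusRd  M[L1]=20
step 8: P2: store L0 := 38  ⟶  IIM  (L0)  txn=BusRdX+Flush  M[L0]=98
step 9: P0: store L0 := 36  ⟶  MII  (L0)  txn=BusRdX+Flush  M[L0]=38
step 10: P0: load  L1  ⟶  SSI  (L1)  txn=BusRd  M[L1]=20
step 11: P1: store L1 := 70  ⟶  IMI  (L1)  txn=BusUpgr  M[L1]=20
step 12: P2: store L0 := 68  ⟶  IIM  (L0)  txn=BusRdX+Flush  M[L0]=36
step 13: P0: store L0 := 13  ⟶  MII  (L0)  txn=BusRdX+Flush  M[L0]=68
step 14: P0: load  L2  ⟶  SIS  (L2)  txn=BusRd+Flush  M[L2]=79
step 15: P2: load  L1  ⟶  ISS  (L1)  txn=BusRd+Flush  M[L1]=70
step 16: P1: load  L2  ⟶  SSS  (L2)  txn=BusRd  M[L2]=79
step 17: P0: load  L2  ⟶  SSS  (L2)  txn=∅  M[L2]=79
step 18: P2: load  L2  ⟶  SSS  (L2)  txn=∅  M[L2]=79
step 19: P2: load  L4  ⟶  IIE  (L4)  txn=BusRd  M[L4]=10
step 20: P2: load  L1  ⟶  ISS  (L1)  txn=∅  M[L1]=70
step 21: P1: load  L4  ⟶  ISS  (L4)  txn=BusRd  M[L4]=10
step 22: P2: store L1 := 25  ⟶  IIM  (L1)  txn=BusUpgr  M[L1]=70
step 23: P1: load  L1  ⟶  ISS  (L1)  txn=BusRd+Flush  M[L1]=25
step 24: P2: load  L2  ⟶  SSS  (L2)  txn=∅  M[L2]=79
step 25: P0: load  L1  ⟶  SSS  (L1)  txn=BusRd  M[L1]=25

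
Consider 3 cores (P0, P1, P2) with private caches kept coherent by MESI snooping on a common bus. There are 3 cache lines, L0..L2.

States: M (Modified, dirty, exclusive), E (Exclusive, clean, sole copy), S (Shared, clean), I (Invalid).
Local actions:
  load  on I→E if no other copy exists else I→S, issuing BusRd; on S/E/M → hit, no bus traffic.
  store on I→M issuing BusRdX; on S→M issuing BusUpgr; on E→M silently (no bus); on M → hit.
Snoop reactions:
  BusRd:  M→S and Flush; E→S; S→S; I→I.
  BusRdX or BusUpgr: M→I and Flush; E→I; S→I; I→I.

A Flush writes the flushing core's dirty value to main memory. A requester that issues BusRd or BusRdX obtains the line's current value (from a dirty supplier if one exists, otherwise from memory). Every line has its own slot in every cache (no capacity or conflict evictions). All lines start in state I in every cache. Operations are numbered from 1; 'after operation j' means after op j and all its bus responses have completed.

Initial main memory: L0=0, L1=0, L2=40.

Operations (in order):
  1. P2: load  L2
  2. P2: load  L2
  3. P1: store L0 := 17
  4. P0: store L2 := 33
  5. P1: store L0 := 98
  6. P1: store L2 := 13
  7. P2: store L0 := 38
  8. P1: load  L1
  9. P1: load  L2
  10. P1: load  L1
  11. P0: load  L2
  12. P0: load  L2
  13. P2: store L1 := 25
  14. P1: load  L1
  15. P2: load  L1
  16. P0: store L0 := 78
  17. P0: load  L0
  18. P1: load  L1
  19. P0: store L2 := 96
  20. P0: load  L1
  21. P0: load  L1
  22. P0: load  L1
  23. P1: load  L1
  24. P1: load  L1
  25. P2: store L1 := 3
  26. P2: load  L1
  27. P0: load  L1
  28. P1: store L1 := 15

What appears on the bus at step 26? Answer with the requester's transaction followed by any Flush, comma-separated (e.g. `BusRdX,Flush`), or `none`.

bus = none

1. P2: load  L2  bus=[BusRd]  L2: P0=I P1=I P2=E  mem[L2]=40
2. P2: load  L2  bus=[-]  L2: P0=I P1=I P2=E  mem[L2]=40
3. P1: store L0 := 17  bus=[BusRdX]  L0: P0=I P1=M P2=I  mem[L0]=0
4. P0: store L2 := 33  bus=[BusRdX]  L2: P0=M P1=I P2=I  mem[L2]=40
5. P1: store L0 := 98  bus=[-]  L0: P0=I P1=M P2=I  mem[L0]=0
6. P1: store L2 := 13  bus=[BusRdX,Flush]  L2: P0=I P1=M P2=I  mem[L2]=33
7. P2: store L0 := 38  bus=[BusRdX,Flush]  L0: P0=I P1=I P2=M  mem[L0]=98
8. P1: load  L1  bus=[BusRd]  L1: P0=I P1=E P2=I  mem[L1]=0
9. P1: load  L2  bus=[-]  L2: P0=I P1=M P2=I  mem[L2]=33
10. P1: load  L1  bus=[-]  L1: P0=I P1=E P2=I  mem[L1]=0
11. P0: load  L2  bus=[BusRd,Flush]  L2: P0=S P1=S P2=I  mem[L2]=13
12. P0: load  L2  bus=[-]  L2: P0=S P1=S P2=I  mem[L2]=13
13. P2: store L1 := 25  bus=[BusRdX]  L1: P0=I P1=I P2=M  mem[L1]=0
14. P1: load  L1  bus=[BusRd,Flush]  L1: P0=I P1=S P2=S  mem[L1]=25
15. P2: load  L1  bus=[-]  L1: P0=I P1=S P2=S  mem[L1]=25
16. P0: store L0 := 78  bus=[BusRdX,Flush]  L0: P0=M P1=I P2=I  mem[L0]=38
17. P0: load  L0  bus=[-]  L0: P0=M P1=I P2=I  mem[L0]=38
18. P1: load  L1  bus=[-]  L1: P0=I P1=S P2=S  mem[L1]=25
19. P0: store L2 := 96  bus=[BusUpgr]  L2: P0=M P1=I P2=I  mem[L2]=13
20. P0: load  L1  bus=[BusRd]  L1: P0=S P1=S P2=S  mem[L1]=25
21. P0: load  L1  bus=[-]  L1: P0=S P1=S P2=S  mem[L1]=25
22. P0: load  L1  bus=[-]  L1: P0=S P1=S P2=S  mem[L1]=25
23. P1: load  L1  bus=[-]  L1: P0=S P1=S P2=S  mem[L1]=25
24. P1: load  L1  bus=[-]  L1: P0=S P1=S P2=S  mem[L1]=25
25. P2: store L1 := 3  bus=[BusUpgr]  L1: P0=I P1=I P2=M  mem[L1]=25
26. P2: load  L1  bus=[-]  L1: P0=I P1=I P2=M  mem[L1]=25
27. P0: load  L1  bus=[BusRd,Flush]  L1: P0=S P1=I P2=S  mem[L1]=3
28. P1: store L1 := 15  bus=[BusRdX]  L1: P0=I P1=M P2=I  mem[L1]=3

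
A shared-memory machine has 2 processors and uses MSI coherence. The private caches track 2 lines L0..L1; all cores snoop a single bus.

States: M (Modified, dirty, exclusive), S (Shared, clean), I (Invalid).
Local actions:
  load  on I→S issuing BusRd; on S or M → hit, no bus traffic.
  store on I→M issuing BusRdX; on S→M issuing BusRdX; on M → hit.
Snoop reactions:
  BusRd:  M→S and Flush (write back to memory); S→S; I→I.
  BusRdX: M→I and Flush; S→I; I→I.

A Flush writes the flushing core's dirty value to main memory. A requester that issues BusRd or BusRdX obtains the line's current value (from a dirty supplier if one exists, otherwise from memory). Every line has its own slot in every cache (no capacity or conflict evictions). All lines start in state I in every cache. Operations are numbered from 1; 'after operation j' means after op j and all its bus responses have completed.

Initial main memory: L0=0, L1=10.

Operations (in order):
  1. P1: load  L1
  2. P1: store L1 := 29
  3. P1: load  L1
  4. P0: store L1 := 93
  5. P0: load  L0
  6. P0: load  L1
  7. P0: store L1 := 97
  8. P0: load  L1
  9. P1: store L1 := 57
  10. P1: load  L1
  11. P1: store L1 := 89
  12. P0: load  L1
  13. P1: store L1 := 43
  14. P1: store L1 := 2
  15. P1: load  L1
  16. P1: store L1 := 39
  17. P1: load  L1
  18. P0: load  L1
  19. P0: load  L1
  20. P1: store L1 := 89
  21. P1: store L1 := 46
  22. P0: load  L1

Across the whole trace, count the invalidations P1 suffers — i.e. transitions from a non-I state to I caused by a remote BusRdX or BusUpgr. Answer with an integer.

  op1 P1: load  L1 → I/S on L1; bus BusRd; mem=10
  op2 P1: store L1 := 29 → I/M on L1; bus BusRdX; mem=10
  op3 P1: load  L1 → I/M on L1; bus (none); mem=10
  op4 P0: store L1 := 93 → M/I on L1; bus BusRdX Flush; mem=29
  op5 P0: load  L0 → S/I on L0; bus BusRd; mem=0
  op6 P0: load  L1 → M/I on L1; bus (none); mem=29
  op7 P0: store L1 := 97 → M/I on L1; bus (none); mem=29
  op8 P0: load  L1 → M/I on L1; bus (none); mem=29
  op9 P1: store L1 := 57 → I/M on L1; bus BusRdX Flush; mem=97
  op10 P1: load  L1 → I/M on L1; bus (none); mem=97
  op11 P1: store L1 := 89 → I/M on L1; bus (none); mem=97
  op12 P0: load  L1 → S/S on L1; bus BusRd Flush; mem=89
  op13 P1: store L1 := 43 → I/M on L1; bus BusRdX; mem=89
  op14 P1: store L1 := 2 → I/M on L1; bus (none); mem=89
  op15 P1: load  L1 → I/M on L1; bus (none); mem=89
  op16 P1: store L1 := 39 → I/M on L1; bus (none); mem=89
  op17 P1: load  L1 → I/M on L1; bus (none); mem=89
  op18 P0: load  L1 → S/S on L1; bus BusRd Flush; mem=39
  op19 P0: load  L1 → S/S on L1; bus (none); mem=39
  op20 P1: store L1 := 89 → I/M on L1; bus BusRdX; mem=39
  op21 P1: store L1 := 46 → I/M on L1; bus (none); mem=39
  op22 P0: load  L1 → S/S on L1; bus BusRd Flush; mem=46

invalidations = 1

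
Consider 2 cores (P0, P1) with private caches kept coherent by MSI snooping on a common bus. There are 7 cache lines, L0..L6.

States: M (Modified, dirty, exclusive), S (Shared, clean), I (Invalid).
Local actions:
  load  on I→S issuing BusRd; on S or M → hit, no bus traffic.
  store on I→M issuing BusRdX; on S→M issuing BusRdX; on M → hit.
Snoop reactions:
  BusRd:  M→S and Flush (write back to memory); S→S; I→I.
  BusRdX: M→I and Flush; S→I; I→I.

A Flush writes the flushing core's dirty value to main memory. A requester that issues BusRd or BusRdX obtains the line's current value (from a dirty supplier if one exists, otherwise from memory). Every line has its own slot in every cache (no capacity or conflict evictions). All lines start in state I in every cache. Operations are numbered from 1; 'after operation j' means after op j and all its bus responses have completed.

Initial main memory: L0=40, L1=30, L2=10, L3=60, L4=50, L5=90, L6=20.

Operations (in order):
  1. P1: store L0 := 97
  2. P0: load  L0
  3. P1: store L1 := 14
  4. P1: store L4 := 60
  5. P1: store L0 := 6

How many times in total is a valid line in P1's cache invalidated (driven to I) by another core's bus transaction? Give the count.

invalidations = 0

step 1: P1: store L0 := 97  ⟶  IM  (L0)  txn=BusRdX  M[L0]=40
step 2: P0: load  L0  ⟶  SS  (L0)  txn=BusRd+Flush  M[L0]=97
step 3: P1: store L1 := 14  ⟶  IM  (L1)  txn=BusRdX  M[L1]=30
step 4: P1: store L4 := 60  ⟶  IM  (L4)  txn=BusRdX  M[L4]=50
step 5: P1: store L0 := 6  ⟶  IM  (L0)  txn=BusRdX  M[L0]=97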